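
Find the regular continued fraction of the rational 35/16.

[2; 5, 3]

Run the Euclidean algorithm on 35 and 16; the successive quotients are the partial quotients a_0, a_1, ... (each step inverts the fractional part left over by the previous one):
  35 = 2*16 + 3, so a_0 = 2.
  16 = 5*3 + 1, so a_1 = 5.
  3 = 3*1 + 0, so a_2 = 3.
The remainder reaches 0 after 3 divisions, so the expansion has 3 partial quotients, read off in order.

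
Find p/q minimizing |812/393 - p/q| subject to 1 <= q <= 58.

31/15

Expand x = 812/393 as a continued fraction with the Euclidean algorithm:
  812 = 2*393 + 26, so a_0 = 2.
  393 = 15*26 + 3, so a_1 = 15.
  26 = 8*3 + 2, so a_2 = 8.
  3 = 1*2 + 1, so a_3 = 1.
  2 = 2*1 + 0, so a_4 = 2.
so x = [2; 15, 8, 1, 2].
Convergents (p_i = a_i*p_{i-1} + p_{i-2}, q_i = a_i*q_{i-1} + q_{i-2} with p_{-2}=0, p_{-1}=1, q_{-2}=1, q_{-1}=0), until the denominator exceeds 58:
  i=0: a_0=2, p_0 = 2*1 + 0 = 2, q_0 = 2*0 + 1 = 1.
  i=1: a_1=15, p_1 = 15*2 + 1 = 31, q_1 = 15*1 + 0 = 15.
  i=2: a_2=8, p_2 = 8*31 + 2 = 250, q_2 = 8*15 + 1 = 121.
q_2 = 121 > 58, so the last convergent with denominator <= 58 is p_1/q_1 = 31/15.
The closest fraction with denominator <= 58 is either p_1/q_1 or the intermediate fraction (k*p_1 + p_0)/(k*q_1 + q_0) with the largest k >= 1 whose denominator stays <= 58; these approach x as k grows, and every other convergent or intermediate fraction in range is farther away.
Largest k: floor((58 - q_0)/q_1) = floor((58 - 1)/15) = 3.
That gives (3*31 + 2)/(3*15 + 1) = 95/46.
Compare the errors: |x - 31/15| = |812*15 - 31*393|/(393*15) = 3/5895, and |x - 95/46| = |812*46 - 95*393|/(393*46) = 17/18078.
Cross-multiplying, 3*18078 = 54234 < 100215 = 17*5895, so 3/5895 is smaller: the convergent 31/15 is closer to x than 95/46.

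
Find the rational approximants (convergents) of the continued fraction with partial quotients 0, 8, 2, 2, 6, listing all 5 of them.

0/1, 1/8, 2/17, 5/42, 32/269

Using the convergent recurrence p_i = a_i*p_{i-1} + p_{i-2}, q_i = a_i*q_{i-1} + q_{i-2} with p_{-2}=0, p_{-1}=1, q_{-2}=1, q_{-1}=0:
  i=0: a_0=0, p_0 = 0*1 + 0 = 0, q_0 = 0*0 + 1 = 1.
  i=1: a_1=8, p_1 = 8*0 + 1 = 1, q_1 = 8*1 + 0 = 8.
  i=2: a_2=2, p_2 = 2*1 + 0 = 2, q_2 = 2*8 + 1 = 17.
  i=3: a_3=2, p_3 = 2*2 + 1 = 5, q_3 = 2*17 + 8 = 42.
  i=4: a_4=6, p_4 = 6*5 + 2 = 32, q_4 = 6*42 + 17 = 269.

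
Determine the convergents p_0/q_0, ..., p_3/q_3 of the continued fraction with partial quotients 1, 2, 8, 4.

Using the convergent recurrence p_i = a_i*p_{i-1} + p_{i-2}, q_i = a_i*q_{i-1} + q_{i-2} with p_{-2}=0, p_{-1}=1, q_{-2}=1, q_{-1}=0:
  i=0: a_0=1, p_0 = 1*1 + 0 = 1, q_0 = 1*0 + 1 = 1.
  i=1: a_1=2, p_1 = 2*1 + 1 = 3, q_1 = 2*1 + 0 = 2.
  i=2: a_2=8, p_2 = 8*3 + 1 = 25, q_2 = 8*2 + 1 = 17.
  i=3: a_3=4, p_3 = 4*25 + 3 = 103, q_3 = 4*17 + 2 = 70.

1/1, 3/2, 25/17, 103/70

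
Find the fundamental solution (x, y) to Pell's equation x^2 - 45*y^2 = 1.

(x, y) = (161, 24)

First expand sqrt(45) as a continued fraction. With x_i = (sqrt(45) + m_i)/d_i and (m_0, d_0) = (0, 1): a_0 = floor(sqrt(45)) = 6, since 6^2 = 36 <= 45 < 49 = 7^2.
Iterate m_{i+1} = d_i*a_i - m_i, d_{i+1} = (45 - m_{i+1}^2)/d_i, a_{i+1} = floor((a_0 + m_{i+1})/d_{i+1}):
  m_1 = 1*6 - 0 = 6, d_1 = (45 - 6^2)/1 = 9/1 = 9, a_1 = floor((6 + 6)/9) = 1.
  m_2 = 9*1 - 6 = 3, d_2 = (45 - 3^2)/9 = 36/9 = 4, a_2 = floor((6 + 3)/4) = 2.
  m_3 = 4*2 - 3 = 5, d_3 = (45 - 5^2)/4 = 20/4 = 5, a_3 = floor((6 + 5)/5) = 2.
  m_4 = 5*2 - 5 = 5, d_4 = (45 - 5^2)/5 = 20/5 = 4, a_4 = floor((6 + 5)/4) = 2.
  m_5 = 4*2 - 5 = 3, d_5 = (45 - 3^2)/4 = 36/4 = 9, a_5 = floor((6 + 3)/9) = 1.
  m_6 = 9*1 - 3 = 6, d_6 = (45 - 6^2)/9 = 9/9 = 1, a_6 = floor((6 + 6)/1) = 12.
  m_7 = 1*12 - 6 = 6, d_7 = (45 - 6^2)/1 = 9/1 = 9: (m_7, d_7) = (m_1, d_1) = (6, 9), so from here the quotients repeat a_1, ..., a_6; the period length is 6.
So sqrt(45) = [6; (1, 2, 2, 2, 1, 12)] with period length k = 6.
k is even, so the fundamental solution of x^2 - 45y^2 = 1 is (p_{k-1}, q_{k-1}) = (p_5, q_5); compute convergents through index 5.
Convergents (p_i = a_i*p_{i-1} + p_{i-2}, q_i = a_i*q_{i-1} + q_{i-2} with p_{-2}=0, p_{-1}=1, q_{-2}=1, q_{-1}=0):
  i=0: a_0=6, p_0 = 6*1 + 0 = 6, q_0 = 6*0 + 1 = 1.
  i=1: a_1=1, p_1 = 1*6 + 1 = 7, q_1 = 1*1 + 0 = 1.
  i=2: a_2=2, p_2 = 2*7 + 6 = 20, q_2 = 2*1 + 1 = 3.
  i=3: a_3=2, p_3 = 2*20 + 7 = 47, q_3 = 2*3 + 1 = 7.
  i=4: a_4=2, p_4 = 2*47 + 20 = 114, q_4 = 2*7 + 3 = 17.
  i=5: a_5=1, p_5 = 1*114 + 47 = 161, q_5 = 1*17 + 7 = 24.
Check: 161^2 - 45*24^2 = 25921 - 25920 = 1, so (x, y) = (161, 24) solves the equation, and by the theorem it is the least positive solution.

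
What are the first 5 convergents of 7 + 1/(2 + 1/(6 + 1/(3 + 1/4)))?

Using the convergent recurrence p_i = a_i*p_{i-1} + p_{i-2}, q_i = a_i*q_{i-1} + q_{i-2} with p_{-2}=0, p_{-1}=1, q_{-2}=1, q_{-1}=0:
  i=0: a_0=7, p_0 = 7*1 + 0 = 7, q_0 = 7*0 + 1 = 1.
  i=1: a_1=2, p_1 = 2*7 + 1 = 15, q_1 = 2*1 + 0 = 2.
  i=2: a_2=6, p_2 = 6*15 + 7 = 97, q_2 = 6*2 + 1 = 13.
  i=3: a_3=3, p_3 = 3*97 + 15 = 306, q_3 = 3*13 + 2 = 41.
  i=4: a_4=4, p_4 = 4*306 + 97 = 1321, q_4 = 4*41 + 13 = 177.

7/1, 15/2, 97/13, 306/41, 1321/177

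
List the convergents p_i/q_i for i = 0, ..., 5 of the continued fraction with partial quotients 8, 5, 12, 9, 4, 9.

Using the convergent recurrence p_i = a_i*p_{i-1} + p_{i-2}, q_i = a_i*q_{i-1} + q_{i-2} with p_{-2}=0, p_{-1}=1, q_{-2}=1, q_{-1}=0:
  i=0: a_0=8, p_0 = 8*1 + 0 = 8, q_0 = 8*0 + 1 = 1.
  i=1: a_1=5, p_1 = 5*8 + 1 = 41, q_1 = 5*1 + 0 = 5.
  i=2: a_2=12, p_2 = 12*41 + 8 = 500, q_2 = 12*5 + 1 = 61.
  i=3: a_3=9, p_3 = 9*500 + 41 = 4541, q_3 = 9*61 + 5 = 554.
  i=4: a_4=4, p_4 = 4*4541 + 500 = 18664, q_4 = 4*554 + 61 = 2277.
  i=5: a_5=9, p_5 = 9*18664 + 4541 = 172517, q_5 = 9*2277 + 554 = 21047.

8/1, 41/5, 500/61, 4541/554, 18664/2277, 172517/21047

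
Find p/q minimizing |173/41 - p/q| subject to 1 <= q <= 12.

38/9

Expand x = 173/41 as a continued fraction with the Euclidean algorithm:
  173 = 4*41 + 9, so a_0 = 4.
  41 = 4*9 + 5, so a_1 = 4.
  9 = 1*5 + 4, so a_2 = 1.
  5 = 1*4 + 1, so a_3 = 1.
  4 = 4*1 + 0, so a_4 = 4.
so x = [4; 4, 1, 1, 4].
Convergents (p_i = a_i*p_{i-1} + p_{i-2}, q_i = a_i*q_{i-1} + q_{i-2} with p_{-2}=0, p_{-1}=1, q_{-2}=1, q_{-1}=0), until the denominator exceeds 12:
  i=0: a_0=4, p_0 = 4*1 + 0 = 4, q_0 = 4*0 + 1 = 1.
  i=1: a_1=4, p_1 = 4*4 + 1 = 17, q_1 = 4*1 + 0 = 4.
  i=2: a_2=1, p_2 = 1*17 + 4 = 21, q_2 = 1*4 + 1 = 5.
  i=3: a_3=1, p_3 = 1*21 + 17 = 38, q_3 = 1*5 + 4 = 9.
  i=4: a_4=4, p_4 = 4*38 + 21 = 173, q_4 = 4*9 + 5 = 41.
q_4 = 41 > 12, so the last convergent with denominator <= 12 is p_3/q_3 = 38/9.
The closest fraction with denominator <= 12 is either p_3/q_3 or the intermediate fraction (k*p_3 + p_2)/(k*q_3 + q_2) with the largest k >= 1 whose denominator stays <= 12; these approach x as k grows, and every other convergent or intermediate fraction in range is farther away.
Largest k: floor((12 - q_2)/q_3) = floor((12 - 5)/9) = 0.
Since k = 0, no intermediate fraction beyond p_3/q_3 has denominator <= 12, so the convergent 38/9 is the closest (its error is |173*9 - 38*41|/(41*9) = 1/369).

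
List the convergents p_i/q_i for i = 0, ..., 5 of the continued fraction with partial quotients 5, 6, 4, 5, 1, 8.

Using the convergent recurrence p_i = a_i*p_{i-1} + p_{i-2}, q_i = a_i*q_{i-1} + q_{i-2} with p_{-2}=0, p_{-1}=1, q_{-2}=1, q_{-1}=0:
  i=0: a_0=5, p_0 = 5*1 + 0 = 5, q_0 = 5*0 + 1 = 1.
  i=1: a_1=6, p_1 = 6*5 + 1 = 31, q_1 = 6*1 + 0 = 6.
  i=2: a_2=4, p_2 = 4*31 + 5 = 129, q_2 = 4*6 + 1 = 25.
  i=3: a_3=5, p_3 = 5*129 + 31 = 676, q_3 = 5*25 + 6 = 131.
  i=4: a_4=1, p_4 = 1*676 + 129 = 805, q_4 = 1*131 + 25 = 156.
  i=5: a_5=8, p_5 = 8*805 + 676 = 7116, q_5 = 8*156 + 131 = 1379.

5/1, 31/6, 129/25, 676/131, 805/156, 7116/1379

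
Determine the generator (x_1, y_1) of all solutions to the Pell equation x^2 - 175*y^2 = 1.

First expand sqrt(175) as a continued fraction. With x_i = (sqrt(175) + m_i)/d_i and (m_0, d_0) = (0, 1): a_0 = floor(sqrt(175)) = 13, since 13^2 = 169 <= 175 < 196 = 14^2.
Iterate m_{i+1} = d_i*a_i - m_i, d_{i+1} = (175 - m_{i+1}^2)/d_i, a_{i+1} = floor((a_0 + m_{i+1})/d_{i+1}):
  m_1 = 1*13 - 0 = 13, d_1 = (175 - 13^2)/1 = 6/1 = 6, a_1 = floor((13 + 13)/6) = 4.
  m_2 = 6*4 - 13 = 11, d_2 = (175 - 11^2)/6 = 54/6 = 9, a_2 = floor((13 + 11)/9) = 2.
  m_3 = 9*2 - 11 = 7, d_3 = (175 - 7^2)/9 = 126/9 = 14, a_3 = floor((13 + 7)/14) = 1.
  m_4 = 14*1 - 7 = 7, d_4 = (175 - 7^2)/14 = 126/14 = 9, a_4 = floor((13 + 7)/9) = 2.
  m_5 = 9*2 - 7 = 11, d_5 = (175 - 11^2)/9 = 54/9 = 6, a_5 = floor((13 + 11)/6) = 4.
  m_6 = 6*4 - 11 = 13, d_6 = (175 - 13^2)/6 = 6/6 = 1, a_6 = floor((13 + 13)/1) = 26.
  m_7 = 1*26 - 13 = 13, d_7 = (175 - 13^2)/1 = 6/1 = 6: (m_7, d_7) = (m_1, d_1) = (13, 6), so from here the quotients repeat a_1, ..., a_6; the period length is 6.
So sqrt(175) = [13; (4, 2, 1, 2, 4, 26)] with period length k = 6.
k is even, so the fundamental solution of x^2 - 175y^2 = 1 is (p_{k-1}, q_{k-1}) = (p_5, q_5); compute convergents through index 5.
Convergents (p_i = a_i*p_{i-1} + p_{i-2}, q_i = a_i*q_{i-1} + q_{i-2} with p_{-2}=0, p_{-1}=1, q_{-2}=1, q_{-1}=0):
  i=0: a_0=13, p_0 = 13*1 + 0 = 13, q_0 = 13*0 + 1 = 1.
  i=1: a_1=4, p_1 = 4*13 + 1 = 53, q_1 = 4*1 + 0 = 4.
  i=2: a_2=2, p_2 = 2*53 + 13 = 119, q_2 = 2*4 + 1 = 9.
  i=3: a_3=1, p_3 = 1*119 + 53 = 172, q_3 = 1*9 + 4 = 13.
  i=4: a_4=2, p_4 = 2*172 + 119 = 463, q_4 = 2*13 + 9 = 35.
  i=5: a_5=4, p_5 = 4*463 + 172 = 2024, q_5 = 4*35 + 13 = 153.
Check: 2024^2 - 175*153^2 = 4096576 - 4096575 = 1, so (x, y) = (2024, 153) solves the equation, and by the theorem it is the least positive solution.

(x, y) = (2024, 153)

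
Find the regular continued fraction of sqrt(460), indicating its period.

Write x_i = (sqrt(460) + m_i)/d_i with (m_0, d_0) = (0, 1). a_0 = floor(sqrt(460)) = 21, since 21^2 = 441 <= 460 < 484 = 22^2.
Iterate m_{i+1} = d_i*a_i - m_i, d_{i+1} = (460 - m_{i+1}^2)/d_i, a_{i+1} = floor((a_0 + m_{i+1})/d_{i+1}):
  m_1 = 1*21 - 0 = 21, d_1 = (460 - 21^2)/1 = 19/1 = 19, a_1 = floor((21 + 21)/19) = 2.
  m_2 = 19*2 - 21 = 17, d_2 = (460 - 17^2)/19 = 171/19 = 9, a_2 = floor((21 + 17)/9) = 4.
  m_3 = 9*4 - 17 = 19, d_3 = (460 - 19^2)/9 = 99/9 = 11, a_3 = floor((21 + 19)/11) = 3.
  m_4 = 11*3 - 19 = 14, d_4 = (460 - 14^2)/11 = 264/11 = 24, a_4 = floor((21 + 14)/24) = 1.
  m_5 = 24*1 - 14 = 10, d_5 = (460 - 10^2)/24 = 360/24 = 15, a_5 = floor((21 + 10)/15) = 2.
  m_6 = 15*2 - 10 = 20, d_6 = (460 - 20^2)/15 = 60/15 = 4, a_6 = floor((21 + 20)/4) = 10.
  m_7 = 4*10 - 20 = 20, d_7 = (460 - 20^2)/4 = 60/4 = 15, a_7 = floor((21 + 20)/15) = 2.
  m_8 = 15*2 - 20 = 10, d_8 = (460 - 10^2)/15 = 360/15 = 24, a_8 = floor((21 + 10)/24) = 1.
  m_9 = 24*1 - 10 = 14, d_9 = (460 - 14^2)/24 = 264/24 = 11, a_9 = floor((21 + 14)/11) = 3.
  m_10 = 11*3 - 14 = 19, d_10 = (460 - 19^2)/11 = 99/11 = 9, a_10 = floor((21 + 19)/9) = 4.
  m_11 = 9*4 - 19 = 17, d_11 = (460 - 17^2)/9 = 171/9 = 19, a_11 = floor((21 + 17)/19) = 2.
  m_12 = 19*2 - 17 = 21, d_12 = (460 - 21^2)/19 = 19/19 = 1, a_12 = floor((21 + 21)/1) = 42.
  m_13 = 1*42 - 21 = 21, d_13 = (460 - 21^2)/1 = 19/1 = 19: (m_13, d_13) = (m_1, d_1) = (21, 19), so from here the quotients repeat a_1, ..., a_12; the period length is 12.
Hence the expansion of sqrt(460) is a_0 = 21 followed by the repeating block 2, 4, 3, 1, 2, 10, 2, 1, 3, 4, 2, 42 (period 12).

[21; (2, 4, 3, 1, 2, 10, 2, 1, 3, 4, 2, 42)]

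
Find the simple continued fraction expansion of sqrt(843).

Write x_i = (sqrt(843) + m_i)/d_i with (m_0, d_0) = (0, 1). a_0 = floor(sqrt(843)) = 29, since 29^2 = 841 <= 843 < 900 = 30^2.
Iterate m_{i+1} = d_i*a_i - m_i, d_{i+1} = (843 - m_{i+1}^2)/d_i, a_{i+1} = floor((a_0 + m_{i+1})/d_{i+1}):
  m_1 = 1*29 - 0 = 29, d_1 = (843 - 29^2)/1 = 2/1 = 2, a_1 = floor((29 + 29)/2) = 29.
  m_2 = 2*29 - 29 = 29, d_2 = (843 - 29^2)/2 = 2/2 = 1, a_2 = floor((29 + 29)/1) = 58.
  m_3 = 1*58 - 29 = 29, d_3 = (843 - 29^2)/1 = 2/1 = 2: (m_3, d_3) = (m_1, d_1) = (29, 2), so from here the quotients repeat a_1, a_2; the period length is 2.
Hence the expansion of sqrt(843) is a_0 = 29 followed by the repeating block 29, 58 (period 2).

[29; (29, 58)]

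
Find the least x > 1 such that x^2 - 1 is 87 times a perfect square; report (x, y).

(x, y) = (28, 3)

First expand sqrt(87) as a continued fraction. With x_i = (sqrt(87) + m_i)/d_i and (m_0, d_0) = (0, 1): a_0 = floor(sqrt(87)) = 9, since 9^2 = 81 <= 87 < 100 = 10^2.
Iterate m_{i+1} = d_i*a_i - m_i, d_{i+1} = (87 - m_{i+1}^2)/d_i, a_{i+1} = floor((a_0 + m_{i+1})/d_{i+1}):
  m_1 = 1*9 - 0 = 9, d_1 = (87 - 9^2)/1 = 6/1 = 6, a_1 = floor((9 + 9)/6) = 3.
  m_2 = 6*3 - 9 = 9, d_2 = (87 - 9^2)/6 = 6/6 = 1, a_2 = floor((9 + 9)/1) = 18.
  m_3 = 1*18 - 9 = 9, d_3 = (87 - 9^2)/1 = 6/1 = 6: (m_3, d_3) = (m_1, d_1) = (9, 6), so from here the quotients repeat a_1, a_2; the period length is 2.
So sqrt(87) = [9; (3, 18)] with period length k = 2.
k is even, so the fundamental solution of x^2 - 87y^2 = 1 is (p_{k-1}, q_{k-1}) = (p_1, q_1); compute convergents through index 1.
Convergents (p_i = a_i*p_{i-1} + p_{i-2}, q_i = a_i*q_{i-1} + q_{i-2} with p_{-2}=0, p_{-1}=1, q_{-2}=1, q_{-1}=0):
  i=0: a_0=9, p_0 = 9*1 + 0 = 9, q_0 = 9*0 + 1 = 1.
  i=1: a_1=3, p_1 = 3*9 + 1 = 28, q_1 = 3*1 + 0 = 3.
Check: 28^2 - 87*3^2 = 784 - 783 = 1, so (x, y) = (28, 3) solves the equation, and by the theorem it is the least positive solution.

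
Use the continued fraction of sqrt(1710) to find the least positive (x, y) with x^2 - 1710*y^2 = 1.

First expand sqrt(1710) as a continued fraction. With x_i = (sqrt(1710) + m_i)/d_i and (m_0, d_0) = (0, 1): a_0 = floor(sqrt(1710)) = 41, since 41^2 = 1681 <= 1710 < 1764 = 42^2.
Iterate m_{i+1} = d_i*a_i - m_i, d_{i+1} = (1710 - m_{i+1}^2)/d_i, a_{i+1} = floor((a_0 + m_{i+1})/d_{i+1}):
  m_1 = 1*41 - 0 = 41, d_1 = (1710 - 41^2)/1 = 29/1 = 29, a_1 = floor((41 + 41)/29) = 2.
  m_2 = 29*2 - 41 = 17, d_2 = (1710 - 17^2)/29 = 1421/29 = 49, a_2 = floor((41 + 17)/49) = 1.
  m_3 = 49*1 - 17 = 32, d_3 = (1710 - 32^2)/49 = 686/49 = 14, a_3 = floor((41 + 32)/14) = 5.
  m_4 = 14*5 - 32 = 38, d_4 = (1710 - 38^2)/14 = 266/14 = 19, a_4 = floor((41 + 38)/19) = 4.
  m_5 = 19*4 - 38 = 38, d_5 = (1710 - 38^2)/19 = 266/19 = 14, a_5 = floor((41 + 38)/14) = 5.
  m_6 = 14*5 - 38 = 32, d_6 = (1710 - 32^2)/14 = 686/14 = 49, a_6 = floor((41 + 32)/49) = 1.
  m_7 = 49*1 - 32 = 17, d_7 = (1710 - 17^2)/49 = 1421/49 = 29, a_7 = floor((41 + 17)/29) = 2.
  m_8 = 29*2 - 17 = 41, d_8 = (1710 - 41^2)/29 = 29/29 = 1, a_8 = floor((41 + 41)/1) = 82.
  m_9 = 1*82 - 41 = 41, d_9 = (1710 - 41^2)/1 = 29/1 = 29: (m_9, d_9) = (m_1, d_1) = (41, 29), so from here the quotients repeat a_1, ..., a_8; the period length is 8.
So sqrt(1710) = [41; (2, 1, 5, 4, 5, 1, 2, 82)] with period length k = 8.
k is even, so the fundamental solution of x^2 - 1710y^2 = 1 is (p_{k-1}, q_{k-1}) = (p_7, q_7); compute convergents through index 7.
Convergents (p_i = a_i*p_{i-1} + p_{i-2}, q_i = a_i*q_{i-1} + q_{i-2} with p_{-2}=0, p_{-1}=1, q_{-2}=1, q_{-1}=0):
  i=0: a_0=41, p_0 = 41*1 + 0 = 41, q_0 = 41*0 + 1 = 1.
  i=1: a_1=2, p_1 = 2*41 + 1 = 83, q_1 = 2*1 + 0 = 2.
  i=2: a_2=1, p_2 = 1*83 + 41 = 124, q_2 = 1*2 + 1 = 3.
  i=3: a_3=5, p_3 = 5*124 + 83 = 703, q_3 = 5*3 + 2 = 17.
  i=4: a_4=4, p_4 = 4*703 + 124 = 2936, q_4 = 4*17 + 3 = 71.
  i=5: a_5=5, p_5 = 5*2936 + 703 = 15383, q_5 = 5*71 + 17 = 372.
  i=6: a_6=1, p_6 = 1*15383 + 2936 = 18319, q_6 = 1*372 + 71 = 443.
  i=7: a_7=2, p_7 = 2*18319 + 15383 = 52021, q_7 = 2*443 + 372 = 1258.
Check: 52021^2 - 1710*1258^2 = 2706184441 - 2706184440 = 1, so (x, y) = (52021, 1258) solves the equation, and by the theorem it is the least positive solution.

(x, y) = (52021, 1258)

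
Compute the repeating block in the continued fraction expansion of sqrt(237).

[15; (2, 1, 1, 7, 10, 7, 1, 1, 2, 30)]

Write x_i = (sqrt(237) + m_i)/d_i with (m_0, d_0) = (0, 1). a_0 = floor(sqrt(237)) = 15, since 15^2 = 225 <= 237 < 256 = 16^2.
Iterate m_{i+1} = d_i*a_i - m_i, d_{i+1} = (237 - m_{i+1}^2)/d_i, a_{i+1} = floor((a_0 + m_{i+1})/d_{i+1}):
  m_1 = 1*15 - 0 = 15, d_1 = (237 - 15^2)/1 = 12/1 = 12, a_1 = floor((15 + 15)/12) = 2.
  m_2 = 12*2 - 15 = 9, d_2 = (237 - 9^2)/12 = 156/12 = 13, a_2 = floor((15 + 9)/13) = 1.
  m_3 = 13*1 - 9 = 4, d_3 = (237 - 4^2)/13 = 221/13 = 17, a_3 = floor((15 + 4)/17) = 1.
  m_4 = 17*1 - 4 = 13, d_4 = (237 - 13^2)/17 = 68/17 = 4, a_4 = floor((15 + 13)/4) = 7.
  m_5 = 4*7 - 13 = 15, d_5 = (237 - 15^2)/4 = 12/4 = 3, a_5 = floor((15 + 15)/3) = 10.
  m_6 = 3*10 - 15 = 15, d_6 = (237 - 15^2)/3 = 12/3 = 4, a_6 = floor((15 + 15)/4) = 7.
  m_7 = 4*7 - 15 = 13, d_7 = (237 - 13^2)/4 = 68/4 = 17, a_7 = floor((15 + 13)/17) = 1.
  m_8 = 17*1 - 13 = 4, d_8 = (237 - 4^2)/17 = 221/17 = 13, a_8 = floor((15 + 4)/13) = 1.
  m_9 = 13*1 - 4 = 9, d_9 = (237 - 9^2)/13 = 156/13 = 12, a_9 = floor((15 + 9)/12) = 2.
  m_10 = 12*2 - 9 = 15, d_10 = (237 - 15^2)/12 = 12/12 = 1, a_10 = floor((15 + 15)/1) = 30.
  m_11 = 1*30 - 15 = 15, d_11 = (237 - 15^2)/1 = 12/1 = 12: (m_11, d_11) = (m_1, d_1) = (15, 12), so from here the quotients repeat a_1, ..., a_10; the period length is 10.
Hence the expansion of sqrt(237) is a_0 = 15 followed by the repeating block 2, 1, 1, 7, 10, 7, 1, 1, 2, 30 (period 10).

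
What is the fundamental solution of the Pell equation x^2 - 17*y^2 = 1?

First expand sqrt(17) as a continued fraction. With x_i = (sqrt(17) + m_i)/d_i and (m_0, d_0) = (0, 1): a_0 = floor(sqrt(17)) = 4, since 4^2 = 16 <= 17 < 25 = 5^2.
Iterate m_{i+1} = d_i*a_i - m_i, d_{i+1} = (17 - m_{i+1}^2)/d_i, a_{i+1} = floor((a_0 + m_{i+1})/d_{i+1}):
  m_1 = 1*4 - 0 = 4, d_1 = (17 - 4^2)/1 = 1/1 = 1, a_1 = floor((4 + 4)/1) = 8.
  m_2 = 1*8 - 4 = 4, d_2 = (17 - 4^2)/1 = 1/1 = 1: (m_2, d_2) = (m_1, d_1) = (4, 1), so from here the quotient a_1 repeats; the period length is 1.
So sqrt(17) = [4; (8)] with period length k = 1.
k is odd, so (p_{k-1}, q_{k-1}) only solves x^2 - 17y^2 = -1 and the fundamental solution of x^2 - 17y^2 = 1 is (p_{2k-1}, q_{2k-1}) = (p_1, q_1); compute convergents through index 1, running through the period twice.
Convergents (p_i = a_i*p_{i-1} + p_{i-2}, q_i = a_i*q_{i-1} + q_{i-2} with p_{-2}=0, p_{-1}=1, q_{-2}=1, q_{-1}=0):
  i=0: a_0=4, p_0 = 4*1 + 0 = 4, q_0 = 4*0 + 1 = 1.
  i=1: a_1=8, p_1 = 8*4 + 1 = 33, q_1 = 8*1 + 0 = 8.
Indeed p_0^2 - 17*q_0^2 = 16 - 17 = -1, not +1.
Check: 33^2 - 17*8^2 = 1089 - 1088 = 1, so (x, y) = (33, 8) solves the equation, and by the theorem it is the least positive solution.

(x, y) = (33, 8)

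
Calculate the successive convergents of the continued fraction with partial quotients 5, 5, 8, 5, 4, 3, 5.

5/1, 26/5, 213/41, 1091/210, 4577/881, 14822/2853, 78687/15146

Using the convergent recurrence p_i = a_i*p_{i-1} + p_{i-2}, q_i = a_i*q_{i-1} + q_{i-2} with p_{-2}=0, p_{-1}=1, q_{-2}=1, q_{-1}=0:
  i=0: a_0=5, p_0 = 5*1 + 0 = 5, q_0 = 5*0 + 1 = 1.
  i=1: a_1=5, p_1 = 5*5 + 1 = 26, q_1 = 5*1 + 0 = 5.
  i=2: a_2=8, p_2 = 8*26 + 5 = 213, q_2 = 8*5 + 1 = 41.
  i=3: a_3=5, p_3 = 5*213 + 26 = 1091, q_3 = 5*41 + 5 = 210.
  i=4: a_4=4, p_4 = 4*1091 + 213 = 4577, q_4 = 4*210 + 41 = 881.
  i=5: a_5=3, p_5 = 3*4577 + 1091 = 14822, q_5 = 3*881 + 210 = 2853.
  i=6: a_6=5, p_6 = 5*14822 + 4577 = 78687, q_6 = 5*2853 + 881 = 15146.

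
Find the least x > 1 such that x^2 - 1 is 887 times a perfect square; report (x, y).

First expand sqrt(887) as a continued fraction. With x_i = (sqrt(887) + m_i)/d_i and (m_0, d_0) = (0, 1): a_0 = floor(sqrt(887)) = 29, since 29^2 = 841 <= 887 < 900 = 30^2.
Iterate m_{i+1} = d_i*a_i - m_i, d_{i+1} = (887 - m_{i+1}^2)/d_i, a_{i+1} = floor((a_0 + m_{i+1})/d_{i+1}):
  m_1 = 1*29 - 0 = 29, d_1 = (887 - 29^2)/1 = 46/1 = 46, a_1 = floor((29 + 29)/46) = 1.
  m_2 = 46*1 - 29 = 17, d_2 = (887 - 17^2)/46 = 598/46 = 13, a_2 = floor((29 + 17)/13) = 3.
  m_3 = 13*3 - 17 = 22, d_3 = (887 - 22^2)/13 = 403/13 = 31, a_3 = floor((29 + 22)/31) = 1.
  m_4 = 31*1 - 22 = 9, d_4 = (887 - 9^2)/31 = 806/31 = 26, a_4 = floor((29 + 9)/26) = 1.
  m_5 = 26*1 - 9 = 17, d_5 = (887 - 17^2)/26 = 598/26 = 23, a_5 = floor((29 + 17)/23) = 2.
  m_6 = 23*2 - 17 = 29, d_6 = (887 - 29^2)/23 = 46/23 = 2, a_6 = floor((29 + 29)/2) = 29.
  m_7 = 2*29 - 29 = 29, d_7 = (887 - 29^2)/2 = 46/2 = 23, a_7 = floor((29 + 29)/23) = 2.
  m_8 = 23*2 - 29 = 17, d_8 = (887 - 17^2)/23 = 598/23 = 26, a_8 = floor((29 + 17)/26) = 1.
  m_9 = 26*1 - 17 = 9, d_9 = (887 - 9^2)/26 = 806/26 = 31, a_9 = floor((29 + 9)/31) = 1.
  m_10 = 31*1 - 9 = 22, d_10 = (887 - 22^2)/31 = 403/31 = 13, a_10 = floor((29 + 22)/13) = 3.
  m_11 = 13*3 - 22 = 17, d_11 = (887 - 17^2)/13 = 598/13 = 46, a_11 = floor((29 + 17)/46) = 1.
  m_12 = 46*1 - 17 = 29, d_12 = (887 - 29^2)/46 = 46/46 = 1, a_12 = floor((29 + 29)/1) = 58.
  m_13 = 1*58 - 29 = 29, d_13 = (887 - 29^2)/1 = 46/1 = 46: (m_13, d_13) = (m_1, d_1) = (29, 46), so from here the quotients repeat a_1, ..., a_12; the period length is 12.
So sqrt(887) = [29; (1, 3, 1, 1, 2, 29, 2, 1, 1, 3, 1, 58)] with period length k = 12.
k is even, so the fundamental solution of x^2 - 887y^2 = 1 is (p_{k-1}, q_{k-1}) = (p_11, q_11); compute convergents through index 11.
Convergents (p_i = a_i*p_{i-1} + p_{i-2}, q_i = a_i*q_{i-1} + q_{i-2} with p_{-2}=0, p_{-1}=1, q_{-2}=1, q_{-1}=0):
  i=0: a_0=29, p_0 = 29*1 + 0 = 29, q_0 = 29*0 + 1 = 1.
  i=1: a_1=1, p_1 = 1*29 + 1 = 30, q_1 = 1*1 + 0 = 1.
  i=2: a_2=3, p_2 = 3*30 + 29 = 119, q_2 = 3*1 + 1 = 4.
  i=3: a_3=1, p_3 = 1*119 + 30 = 149, q_3 = 1*4 + 1 = 5.
  i=4: a_4=1, p_4 = 1*149 + 119 = 268, q_4 = 1*5 + 4 = 9.
  i=5: a_5=2, p_5 = 2*268 + 149 = 685, q_5 = 2*9 + 5 = 23.
  i=6: a_6=29, p_6 = 29*685 + 268 = 20133, q_6 = 29*23 + 9 = 676.
  i=7: a_7=2, p_7 = 2*20133 + 685 = 40951, q_7 = 2*676 + 23 = 1375.
  i=8: a_8=1, p_8 = 1*40951 + 20133 = 61084, q_8 = 1*1375 + 676 = 2051.
  i=9: a_9=1, p_9 = 1*61084 + 40951 = 102035, q_9 = 1*2051 + 1375 = 3426.
  i=10: a_10=3, p_10 = 3*102035 + 61084 = 367189, q_10 = 3*3426 + 2051 = 12329.
  i=11: a_11=1, p_11 = 1*367189 + 102035 = 469224, q_11 = 1*12329 + 3426 = 15755.
Check: 469224^2 - 887*15755^2 = 220171162176 - 220171162175 = 1, so (x, y) = (469224, 15755) solves the equation, and by the theorem it is the least positive solution.

(x, y) = (469224, 15755)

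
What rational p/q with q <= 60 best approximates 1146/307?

56/15

Expand x = 1146/307 as a continued fraction with the Euclidean algorithm:
  1146 = 3*307 + 225, so a_0 = 3.
  307 = 1*225 + 82, so a_1 = 1.
  225 = 2*82 + 61, so a_2 = 2.
  82 = 1*61 + 21, so a_3 = 1.
  61 = 2*21 + 19, so a_4 = 2.
  21 = 1*19 + 2, so a_5 = 1.
  19 = 9*2 + 1, so a_6 = 9.
  2 = 2*1 + 0, so a_7 = 2.
so x = [3; 1, 2, 1, 2, 1, 9, 2].
Convergents (p_i = a_i*p_{i-1} + p_{i-2}, q_i = a_i*q_{i-1} + q_{i-2} with p_{-2}=0, p_{-1}=1, q_{-2}=1, q_{-1}=0), until the denominator exceeds 60:
  i=0: a_0=3, p_0 = 3*1 + 0 = 3, q_0 = 3*0 + 1 = 1.
  i=1: a_1=1, p_1 = 1*3 + 1 = 4, q_1 = 1*1 + 0 = 1.
  i=2: a_2=2, p_2 = 2*4 + 3 = 11, q_2 = 2*1 + 1 = 3.
  i=3: a_3=1, p_3 = 1*11 + 4 = 15, q_3 = 1*3 + 1 = 4.
  i=4: a_4=2, p_4 = 2*15 + 11 = 41, q_4 = 2*4 + 3 = 11.
  i=5: a_5=1, p_5 = 1*41 + 15 = 56, q_5 = 1*11 + 4 = 15.
  i=6: a_6=9, p_6 = 9*56 + 41 = 545, q_6 = 9*15 + 11 = 146.
q_6 = 146 > 60, so the last convergent with denominator <= 60 is p_5/q_5 = 56/15.
The closest fraction with denominator <= 60 is either p_5/q_5 or the intermediate fraction (k*p_5 + p_4)/(k*q_5 + q_4) with the largest k >= 1 whose denominator stays <= 60; these approach x as k grows, and every other convergent or intermediate fraction in range is farther away.
Largest k: floor((60 - q_4)/q_5) = floor((60 - 11)/15) = 3.
That gives (3*56 + 41)/(3*15 + 11) = 209/56.
Compare the errors: |x - 56/15| = |1146*15 - 56*307|/(307*15) = 2/4605, and |x - 209/56| = |1146*56 - 209*307|/(307*56) = 13/17192.
Cross-multiplying, 2*17192 = 34384 < 59865 = 13*4605, so 2/4605 is smaller: the convergent 56/15 is closer to x than 209/56.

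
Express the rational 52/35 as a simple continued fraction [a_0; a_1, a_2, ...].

Run the Euclidean algorithm on 52 and 35; the successive quotients are the partial quotients a_0, a_1, ... (each step inverts the fractional part left over by the previous one):
  52 = 1*35 + 17, so a_0 = 1.
  35 = 2*17 + 1, so a_1 = 2.
  17 = 17*1 + 0, so a_2 = 17.
The remainder reaches 0 after 3 divisions, so the expansion has 3 partial quotients, read off in order.

[1; 2, 17]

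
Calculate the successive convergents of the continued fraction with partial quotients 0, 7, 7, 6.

Using the convergent recurrence p_i = a_i*p_{i-1} + p_{i-2}, q_i = a_i*q_{i-1} + q_{i-2} with p_{-2}=0, p_{-1}=1, q_{-2}=1, q_{-1}=0:
  i=0: a_0=0, p_0 = 0*1 + 0 = 0, q_0 = 0*0 + 1 = 1.
  i=1: a_1=7, p_1 = 7*0 + 1 = 1, q_1 = 7*1 + 0 = 7.
  i=2: a_2=7, p_2 = 7*1 + 0 = 7, q_2 = 7*7 + 1 = 50.
  i=3: a_3=6, p_3 = 6*7 + 1 = 43, q_3 = 6*50 + 7 = 307.

0/1, 1/7, 7/50, 43/307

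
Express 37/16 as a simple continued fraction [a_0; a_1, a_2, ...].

Run the Euclidean algorithm on 37 and 16; the successive quotients are the partial quotients a_0, a_1, ... (each step inverts the fractional part left over by the previous one):
  37 = 2*16 + 5, so a_0 = 2.
  16 = 3*5 + 1, so a_1 = 3.
  5 = 5*1 + 0, so a_2 = 5.
The remainder reaches 0 after 3 divisions, so the expansion has 3 partial quotients, read off in order.

[2; 3, 5]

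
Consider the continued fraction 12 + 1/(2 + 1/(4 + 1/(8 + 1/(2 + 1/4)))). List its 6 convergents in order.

Using the convergent recurrence p_i = a_i*p_{i-1} + p_{i-2}, q_i = a_i*q_{i-1} + q_{i-2} with p_{-2}=0, p_{-1}=1, q_{-2}=1, q_{-1}=0:
  i=0: a_0=12, p_0 = 12*1 + 0 = 12, q_0 = 12*0 + 1 = 1.
  i=1: a_1=2, p_1 = 2*12 + 1 = 25, q_1 = 2*1 + 0 = 2.
  i=2: a_2=4, p_2 = 4*25 + 12 = 112, q_2 = 4*2 + 1 = 9.
  i=3: a_3=8, p_3 = 8*112 + 25 = 921, q_3 = 8*9 + 2 = 74.
  i=4: a_4=2, p_4 = 2*921 + 112 = 1954, q_4 = 2*74 + 9 = 157.
  i=5: a_5=4, p_5 = 4*1954 + 921 = 8737, q_5 = 4*157 + 74 = 702.

12/1, 25/2, 112/9, 921/74, 1954/157, 8737/702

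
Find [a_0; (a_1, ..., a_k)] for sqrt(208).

Write x_i = (sqrt(208) + m_i)/d_i with (m_0, d_0) = (0, 1). a_0 = floor(sqrt(208)) = 14, since 14^2 = 196 <= 208 < 225 = 15^2.
Iterate m_{i+1} = d_i*a_i - m_i, d_{i+1} = (208 - m_{i+1}^2)/d_i, a_{i+1} = floor((a_0 + m_{i+1})/d_{i+1}):
  m_1 = 1*14 - 0 = 14, d_1 = (208 - 14^2)/1 = 12/1 = 12, a_1 = floor((14 + 14)/12) = 2.
  m_2 = 12*2 - 14 = 10, d_2 = (208 - 10^2)/12 = 108/12 = 9, a_2 = floor((14 + 10)/9) = 2.
  m_3 = 9*2 - 10 = 8, d_3 = (208 - 8^2)/9 = 144/9 = 16, a_3 = floor((14 + 8)/16) = 1.
  m_4 = 16*1 - 8 = 8, d_4 = (208 - 8^2)/16 = 144/16 = 9, a_4 = floor((14 + 8)/9) = 2.
  m_5 = 9*2 - 8 = 10, d_5 = (208 - 10^2)/9 = 108/9 = 12, a_5 = floor((14 + 10)/12) = 2.
  m_6 = 12*2 - 10 = 14, d_6 = (208 - 14^2)/12 = 12/12 = 1, a_6 = floor((14 + 14)/1) = 28.
  m_7 = 1*28 - 14 = 14, d_7 = (208 - 14^2)/1 = 12/1 = 12: (m_7, d_7) = (m_1, d_1) = (14, 12), so from here the quotients repeat a_1, ..., a_6; the period length is 6.
Hence the expansion of sqrt(208) is a_0 = 14 followed by the repeating block 2, 2, 1, 2, 2, 28 (period 6).

[14; (2, 2, 1, 2, 2, 28)]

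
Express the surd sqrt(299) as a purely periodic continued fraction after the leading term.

Write x_i = (sqrt(299) + m_i)/d_i with (m_0, d_0) = (0, 1). a_0 = floor(sqrt(299)) = 17, since 17^2 = 289 <= 299 < 324 = 18^2.
Iterate m_{i+1} = d_i*a_i - m_i, d_{i+1} = (299 - m_{i+1}^2)/d_i, a_{i+1} = floor((a_0 + m_{i+1})/d_{i+1}):
  m_1 = 1*17 - 0 = 17, d_1 = (299 - 17^2)/1 = 10/1 = 10, a_1 = floor((17 + 17)/10) = 3.
  m_2 = 10*3 - 17 = 13, d_2 = (299 - 13^2)/10 = 130/10 = 13, a_2 = floor((17 + 13)/13) = 2.
  m_3 = 13*2 - 13 = 13, d_3 = (299 - 13^2)/13 = 130/13 = 10, a_3 = floor((17 + 13)/10) = 3.
  m_4 = 10*3 - 13 = 17, d_4 = (299 - 17^2)/10 = 10/10 = 1, a_4 = floor((17 + 17)/1) = 34.
  m_5 = 1*34 - 17 = 17, d_5 = (299 - 17^2)/1 = 10/1 = 10: (m_5, d_5) = (m_1, d_1) = (17, 10), so from here the quotients repeat a_1, ..., a_4; the period length is 4.
Hence the expansion of sqrt(299) is a_0 = 17 followed by the repeating block 3, 2, 3, 34 (period 4).

[17; (3, 2, 3, 34)]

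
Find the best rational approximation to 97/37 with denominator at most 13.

21/8

Expand x = 97/37 as a continued fraction with the Euclidean algorithm:
  97 = 2*37 + 23, so a_0 = 2.
  37 = 1*23 + 14, so a_1 = 1.
  23 = 1*14 + 9, so a_2 = 1.
  14 = 1*9 + 5, so a_3 = 1.
  9 = 1*5 + 4, so a_4 = 1.
  5 = 1*4 + 1, so a_5 = 1.
  4 = 4*1 + 0, so a_6 = 4.
so x = [2; 1, 1, 1, 1, 1, 4].
Convergents (p_i = a_i*p_{i-1} + p_{i-2}, q_i = a_i*q_{i-1} + q_{i-2} with p_{-2}=0, p_{-1}=1, q_{-2}=1, q_{-1}=0), until the denominator exceeds 13:
  i=0: a_0=2, p_0 = 2*1 + 0 = 2, q_0 = 2*0 + 1 = 1.
  i=1: a_1=1, p_1 = 1*2 + 1 = 3, q_1 = 1*1 + 0 = 1.
  i=2: a_2=1, p_2 = 1*3 + 2 = 5, q_2 = 1*1 + 1 = 2.
  i=3: a_3=1, p_3 = 1*5 + 3 = 8, q_3 = 1*2 + 1 = 3.
  i=4: a_4=1, p_4 = 1*8 + 5 = 13, q_4 = 1*3 + 2 = 5.
  i=5: a_5=1, p_5 = 1*13 + 8 = 21, q_5 = 1*5 + 3 = 8.
  i=6: a_6=4, p_6 = 4*21 + 13 = 97, q_6 = 4*8 + 5 = 37.
q_6 = 37 > 13, so the last convergent with denominator <= 13 is p_5/q_5 = 21/8.
The closest fraction with denominator <= 13 is either p_5/q_5 or the intermediate fraction (k*p_5 + p_4)/(k*q_5 + q_4) with the largest k >= 1 whose denominator stays <= 13; these approach x as k grows, and every other convergent or intermediate fraction in range is farther away.
Largest k: floor((13 - q_4)/q_5) = floor((13 - 5)/8) = 1.
That gives (1*21 + 13)/(1*8 + 5) = 34/13.
Compare the errors: |x - 21/8| = |97*8 - 21*37|/(37*8) = 1/296, and |x - 34/13| = |97*13 - 34*37|/(37*13) = 3/481.
Cross-multiplying, 1*481 = 481 < 888 = 3*296, so 1/296 is smaller: the convergent 21/8 is closer to x than 34/13.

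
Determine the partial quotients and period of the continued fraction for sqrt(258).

Write x_i = (sqrt(258) + m_i)/d_i with (m_0, d_0) = (0, 1). a_0 = floor(sqrt(258)) = 16, since 16^2 = 256 <= 258 < 289 = 17^2.
Iterate m_{i+1} = d_i*a_i - m_i, d_{i+1} = (258 - m_{i+1}^2)/d_i, a_{i+1} = floor((a_0 + m_{i+1})/d_{i+1}):
  m_1 = 1*16 - 0 = 16, d_1 = (258 - 16^2)/1 = 2/1 = 2, a_1 = floor((16 + 16)/2) = 16.
  m_2 = 2*16 - 16 = 16, d_2 = (258 - 16^2)/2 = 2/2 = 1, a_2 = floor((16 + 16)/1) = 32.
  m_3 = 1*32 - 16 = 16, d_3 = (258 - 16^2)/1 = 2/1 = 2: (m_3, d_3) = (m_1, d_1) = (16, 2), so from here the quotients repeat a_1, a_2; the period length is 2.
Hence the expansion of sqrt(258) is a_0 = 16 followed by the repeating block 16, 32 (period 2).

[16; (16, 32)]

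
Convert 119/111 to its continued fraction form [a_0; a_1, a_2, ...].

[1; 13, 1, 7]

Run the Euclidean algorithm on 119 and 111; the successive quotients are the partial quotients a_0, a_1, ... (each step inverts the fractional part left over by the previous one):
  119 = 1*111 + 8, so a_0 = 1.
  111 = 13*8 + 7, so a_1 = 13.
  8 = 1*7 + 1, so a_2 = 1.
  7 = 7*1 + 0, so a_3 = 7.
The remainder reaches 0 after 4 divisions, so the expansion has 4 partial quotients, read off in order.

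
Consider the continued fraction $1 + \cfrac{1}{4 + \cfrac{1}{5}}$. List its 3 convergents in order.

Using the convergent recurrence p_i = a_i*p_{i-1} + p_{i-2}, q_i = a_i*q_{i-1} + q_{i-2} with p_{-2}=0, p_{-1}=1, q_{-2}=1, q_{-1}=0:
  i=0: a_0=1, p_0 = 1*1 + 0 = 1, q_0 = 1*0 + 1 = 1.
  i=1: a_1=4, p_1 = 4*1 + 1 = 5, q_1 = 4*1 + 0 = 4.
  i=2: a_2=5, p_2 = 5*5 + 1 = 26, q_2 = 5*4 + 1 = 21.

1/1, 5/4, 26/21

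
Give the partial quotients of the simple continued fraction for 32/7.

[4; 1, 1, 3]

Run the Euclidean algorithm on 32 and 7; the successive quotients are the partial quotients a_0, a_1, ... (each step inverts the fractional part left over by the previous one):
  32 = 4*7 + 4, so a_0 = 4.
  7 = 1*4 + 3, so a_1 = 1.
  4 = 1*3 + 1, so a_2 = 1.
  3 = 3*1 + 0, so a_3 = 3.
The remainder reaches 0 after 4 divisions, so the expansion has 4 partial quotients, read off in order.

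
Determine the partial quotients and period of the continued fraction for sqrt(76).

Write x_i = (sqrt(76) + m_i)/d_i with (m_0, d_0) = (0, 1). a_0 = floor(sqrt(76)) = 8, since 8^2 = 64 <= 76 < 81 = 9^2.
Iterate m_{i+1} = d_i*a_i - m_i, d_{i+1} = (76 - m_{i+1}^2)/d_i, a_{i+1} = floor((a_0 + m_{i+1})/d_{i+1}):
  m_1 = 1*8 - 0 = 8, d_1 = (76 - 8^2)/1 = 12/1 = 12, a_1 = floor((8 + 8)/12) = 1.
  m_2 = 12*1 - 8 = 4, d_2 = (76 - 4^2)/12 = 60/12 = 5, a_2 = floor((8 + 4)/5) = 2.
  m_3 = 5*2 - 4 = 6, d_3 = (76 - 6^2)/5 = 40/5 = 8, a_3 = floor((8 + 6)/8) = 1.
  m_4 = 8*1 - 6 = 2, d_4 = (76 - 2^2)/8 = 72/8 = 9, a_4 = floor((8 + 2)/9) = 1.
  m_5 = 9*1 - 2 = 7, d_5 = (76 - 7^2)/9 = 27/9 = 3, a_5 = floor((8 + 7)/3) = 5.
  m_6 = 3*5 - 7 = 8, d_6 = (76 - 8^2)/3 = 12/3 = 4, a_6 = floor((8 + 8)/4) = 4.
  m_7 = 4*4 - 8 = 8, d_7 = (76 - 8^2)/4 = 12/4 = 3, a_7 = floor((8 + 8)/3) = 5.
  m_8 = 3*5 - 8 = 7, d_8 = (76 - 7^2)/3 = 27/3 = 9, a_8 = floor((8 + 7)/9) = 1.
  m_9 = 9*1 - 7 = 2, d_9 = (76 - 2^2)/9 = 72/9 = 8, a_9 = floor((8 + 2)/8) = 1.
  m_10 = 8*1 - 2 = 6, d_10 = (76 - 6^2)/8 = 40/8 = 5, a_10 = floor((8 + 6)/5) = 2.
  m_11 = 5*2 - 6 = 4, d_11 = (76 - 4^2)/5 = 60/5 = 12, a_11 = floor((8 + 4)/12) = 1.
  m_12 = 12*1 - 4 = 8, d_12 = (76 - 8^2)/12 = 12/12 = 1, a_12 = floor((8 + 8)/1) = 16.
  m_13 = 1*16 - 8 = 8, d_13 = (76 - 8^2)/1 = 12/1 = 12: (m_13, d_13) = (m_1, d_1) = (8, 12), so from here the quotients repeat a_1, ..., a_12; the period length is 12.
Hence the expansion of sqrt(76) is a_0 = 8 followed by the repeating block 1, 2, 1, 1, 5, 4, 5, 1, 1, 2, 1, 16 (period 12).

[8; (1, 2, 1, 1, 5, 4, 5, 1, 1, 2, 1, 16)]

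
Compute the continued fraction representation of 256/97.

Run the Euclidean algorithm on 256 and 97; the successive quotients are the partial quotients a_0, a_1, ... (each step inverts the fractional part left over by the previous one):
  256 = 2*97 + 62, so a_0 = 2.
  97 = 1*62 + 35, so a_1 = 1.
  62 = 1*35 + 27, so a_2 = 1.
  35 = 1*27 + 8, so a_3 = 1.
  27 = 3*8 + 3, so a_4 = 3.
  8 = 2*3 + 2, so a_5 = 2.
  3 = 1*2 + 1, so a_6 = 1.
  2 = 2*1 + 0, so a_7 = 2.
The remainder reaches 0 after 8 divisions, so the expansion has 8 partial quotients, read off in order.

[2; 1, 1, 1, 3, 2, 1, 2]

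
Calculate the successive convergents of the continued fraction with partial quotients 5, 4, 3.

5/1, 21/4, 68/13

Using the convergent recurrence p_i = a_i*p_{i-1} + p_{i-2}, q_i = a_i*q_{i-1} + q_{i-2} with p_{-2}=0, p_{-1}=1, q_{-2}=1, q_{-1}=0:
  i=0: a_0=5, p_0 = 5*1 + 0 = 5, q_0 = 5*0 + 1 = 1.
  i=1: a_1=4, p_1 = 4*5 + 1 = 21, q_1 = 4*1 + 0 = 4.
  i=2: a_2=3, p_2 = 3*21 + 5 = 68, q_2 = 3*4 + 1 = 13.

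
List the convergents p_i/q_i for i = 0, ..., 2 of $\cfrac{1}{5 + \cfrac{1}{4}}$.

Using the convergent recurrence p_i = a_i*p_{i-1} + p_{i-2}, q_i = a_i*q_{i-1} + q_{i-2} with p_{-2}=0, p_{-1}=1, q_{-2}=1, q_{-1}=0:
  i=0: a_0=0, p_0 = 0*1 + 0 = 0, q_0 = 0*0 + 1 = 1.
  i=1: a_1=5, p_1 = 5*0 + 1 = 1, q_1 = 5*1 + 0 = 5.
  i=2: a_2=4, p_2 = 4*1 + 0 = 4, q_2 = 4*5 + 1 = 21.

0/1, 1/5, 4/21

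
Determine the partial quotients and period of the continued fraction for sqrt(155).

Write x_i = (sqrt(155) + m_i)/d_i with (m_0, d_0) = (0, 1). a_0 = floor(sqrt(155)) = 12, since 12^2 = 144 <= 155 < 169 = 13^2.
Iterate m_{i+1} = d_i*a_i - m_i, d_{i+1} = (155 - m_{i+1}^2)/d_i, a_{i+1} = floor((a_0 + m_{i+1})/d_{i+1}):
  m_1 = 1*12 - 0 = 12, d_1 = (155 - 12^2)/1 = 11/1 = 11, a_1 = floor((12 + 12)/11) = 2.
  m_2 = 11*2 - 12 = 10, d_2 = (155 - 10^2)/11 = 55/11 = 5, a_2 = floor((12 + 10)/5) = 4.
  m_3 = 5*4 - 10 = 10, d_3 = (155 - 10^2)/5 = 55/5 = 11, a_3 = floor((12 + 10)/11) = 2.
  m_4 = 11*2 - 10 = 12, d_4 = (155 - 12^2)/11 = 11/11 = 1, a_4 = floor((12 + 12)/1) = 24.
  m_5 = 1*24 - 12 = 12, d_5 = (155 - 12^2)/1 = 11/1 = 11: (m_5, d_5) = (m_1, d_1) = (12, 11), so from here the quotients repeat a_1, ..., a_4; the period length is 4.
Hence the expansion of sqrt(155) is a_0 = 12 followed by the repeating block 2, 4, 2, 24 (period 4).

[12; (2, 4, 2, 24)]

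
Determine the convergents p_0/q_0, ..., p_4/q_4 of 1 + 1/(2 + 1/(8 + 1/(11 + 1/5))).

1/1, 3/2, 25/17, 278/189, 1415/962

Using the convergent recurrence p_i = a_i*p_{i-1} + p_{i-2}, q_i = a_i*q_{i-1} + q_{i-2} with p_{-2}=0, p_{-1}=1, q_{-2}=1, q_{-1}=0:
  i=0: a_0=1, p_0 = 1*1 + 0 = 1, q_0 = 1*0 + 1 = 1.
  i=1: a_1=2, p_1 = 2*1 + 1 = 3, q_1 = 2*1 + 0 = 2.
  i=2: a_2=8, p_2 = 8*3 + 1 = 25, q_2 = 8*2 + 1 = 17.
  i=3: a_3=11, p_3 = 11*25 + 3 = 278, q_3 = 11*17 + 2 = 189.
  i=4: a_4=5, p_4 = 5*278 + 25 = 1415, q_4 = 5*189 + 17 = 962.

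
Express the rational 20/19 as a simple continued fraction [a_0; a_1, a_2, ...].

[1; 19]

Run the Euclidean algorithm on 20 and 19; the successive quotients are the partial quotients a_0, a_1, ... (each step inverts the fractional part left over by the previous one):
  20 = 1*19 + 1, so a_0 = 1.
  19 = 19*1 + 0, so a_1 = 19.
The remainder reaches 0 after 2 divisions, so the expansion has 2 partial quotients, read off in order.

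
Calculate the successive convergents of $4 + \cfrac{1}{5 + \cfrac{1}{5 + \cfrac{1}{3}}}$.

Using the convergent recurrence p_i = a_i*p_{i-1} + p_{i-2}, q_i = a_i*q_{i-1} + q_{i-2} with p_{-2}=0, p_{-1}=1, q_{-2}=1, q_{-1}=0:
  i=0: a_0=4, p_0 = 4*1 + 0 = 4, q_0 = 4*0 + 1 = 1.
  i=1: a_1=5, p_1 = 5*4 + 1 = 21, q_1 = 5*1 + 0 = 5.
  i=2: a_2=5, p_2 = 5*21 + 4 = 109, q_2 = 5*5 + 1 = 26.
  i=3: a_3=3, p_3 = 3*109 + 21 = 348, q_3 = 3*26 + 5 = 83.

4/1, 21/5, 109/26, 348/83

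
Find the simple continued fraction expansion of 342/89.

[3; 1, 5, 2, 1, 4]

Run the Euclidean algorithm on 342 and 89; the successive quotients are the partial quotients a_0, a_1, ... (each step inverts the fractional part left over by the previous one):
  342 = 3*89 + 75, so a_0 = 3.
  89 = 1*75 + 14, so a_1 = 1.
  75 = 5*14 + 5, so a_2 = 5.
  14 = 2*5 + 4, so a_3 = 2.
  5 = 1*4 + 1, so a_4 = 1.
  4 = 4*1 + 0, so a_5 = 4.
The remainder reaches 0 after 6 divisions, so the expansion has 6 partial quotients, read off in order.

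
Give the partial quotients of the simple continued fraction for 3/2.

Run the Euclidean algorithm on 3 and 2; the successive quotients are the partial quotients a_0, a_1, ... (each step inverts the fractional part left over by the previous one):
  3 = 1*2 + 1, so a_0 = 1.
  2 = 2*1 + 0, so a_1 = 2.
The remainder reaches 0 after 2 divisions, so the expansion has 2 partial quotients, read off in order.

[1; 2]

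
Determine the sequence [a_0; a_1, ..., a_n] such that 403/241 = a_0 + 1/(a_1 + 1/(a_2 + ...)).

Run the Euclidean algorithm on 403 and 241; the successive quotients are the partial quotients a_0, a_1, ... (each step inverts the fractional part left over by the previous one):
  403 = 1*241 + 162, so a_0 = 1.
  241 = 1*162 + 79, so a_1 = 1.
  162 = 2*79 + 4, so a_2 = 2.
  79 = 19*4 + 3, so a_3 = 19.
  4 = 1*3 + 1, so a_4 = 1.
  3 = 3*1 + 0, so a_5 = 3.
The remainder reaches 0 after 6 divisions, so the expansion has 6 partial quotients, read off in order.

[1; 1, 2, 19, 1, 3]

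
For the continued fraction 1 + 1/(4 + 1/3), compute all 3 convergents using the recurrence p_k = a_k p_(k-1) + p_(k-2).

1/1, 5/4, 16/13

Using the convergent recurrence p_i = a_i*p_{i-1} + p_{i-2}, q_i = a_i*q_{i-1} + q_{i-2} with p_{-2}=0, p_{-1}=1, q_{-2}=1, q_{-1}=0:
  i=0: a_0=1, p_0 = 1*1 + 0 = 1, q_0 = 1*0 + 1 = 1.
  i=1: a_1=4, p_1 = 4*1 + 1 = 5, q_1 = 4*1 + 0 = 4.
  i=2: a_2=3, p_2 = 3*5 + 1 = 16, q_2 = 3*4 + 1 = 13.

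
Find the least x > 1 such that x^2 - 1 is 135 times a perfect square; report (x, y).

First expand sqrt(135) as a continued fraction. With x_i = (sqrt(135) + m_i)/d_i and (m_0, d_0) = (0, 1): a_0 = floor(sqrt(135)) = 11, since 11^2 = 121 <= 135 < 144 = 12^2.
Iterate m_{i+1} = d_i*a_i - m_i, d_{i+1} = (135 - m_{i+1}^2)/d_i, a_{i+1} = floor((a_0 + m_{i+1})/d_{i+1}):
  m_1 = 1*11 - 0 = 11, d_1 = (135 - 11^2)/1 = 14/1 = 14, a_1 = floor((11 + 11)/14) = 1.
  m_2 = 14*1 - 11 = 3, d_2 = (135 - 3^2)/14 = 126/14 = 9, a_2 = floor((11 + 3)/9) = 1.
  m_3 = 9*1 - 3 = 6, d_3 = (135 - 6^2)/9 = 99/9 = 11, a_3 = floor((11 + 6)/11) = 1.
  m_4 = 11*1 - 6 = 5, d_4 = (135 - 5^2)/11 = 110/11 = 10, a_4 = floor((11 + 5)/10) = 1.
  m_5 = 10*1 - 5 = 5, d_5 = (135 - 5^2)/10 = 110/10 = 11, a_5 = floor((11 + 5)/11) = 1.
  m_6 = 11*1 - 5 = 6, d_6 = (135 - 6^2)/11 = 99/11 = 9, a_6 = floor((11 + 6)/9) = 1.
  m_7 = 9*1 - 6 = 3, d_7 = (135 - 3^2)/9 = 126/9 = 14, a_7 = floor((11 + 3)/14) = 1.
  m_8 = 14*1 - 3 = 11, d_8 = (135 - 11^2)/14 = 14/14 = 1, a_8 = floor((11 + 11)/1) = 22.
  m_9 = 1*22 - 11 = 11, d_9 = (135 - 11^2)/1 = 14/1 = 14: (m_9, d_9) = (m_1, d_1) = (11, 14), so from here the quotients repeat a_1, ..., a_8; the period length is 8.
So sqrt(135) = [11; (1, 1, 1, 1, 1, 1, 1, 22)] with period length k = 8.
k is even, so the fundamental solution of x^2 - 135y^2 = 1 is (p_{k-1}, q_{k-1}) = (p_7, q_7); compute convergents through index 7.
Convergents (p_i = a_i*p_{i-1} + p_{i-2}, q_i = a_i*q_{i-1} + q_{i-2} with p_{-2}=0, p_{-1}=1, q_{-2}=1, q_{-1}=0):
  i=0: a_0=11, p_0 = 11*1 + 0 = 11, q_0 = 11*0 + 1 = 1.
  i=1: a_1=1, p_1 = 1*11 + 1 = 12, q_1 = 1*1 + 0 = 1.
  i=2: a_2=1, p_2 = 1*12 + 11 = 23, q_2 = 1*1 + 1 = 2.
  i=3: a_3=1, p_3 = 1*23 + 12 = 35, q_3 = 1*2 + 1 = 3.
  i=4: a_4=1, p_4 = 1*35 + 23 = 58, q_4 = 1*3 + 2 = 5.
  i=5: a_5=1, p_5 = 1*58 + 35 = 93, q_5 = 1*5 + 3 = 8.
  i=6: a_6=1, p_6 = 1*93 + 58 = 151, q_6 = 1*8 + 5 = 13.
  i=7: a_7=1, p_7 = 1*151 + 93 = 244, q_7 = 1*13 + 8 = 21.
Check: 244^2 - 135*21^2 = 59536 - 59535 = 1, so (x, y) = (244, 21) solves the equation, and by the theorem it is the least positive solution.

(x, y) = (244, 21)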